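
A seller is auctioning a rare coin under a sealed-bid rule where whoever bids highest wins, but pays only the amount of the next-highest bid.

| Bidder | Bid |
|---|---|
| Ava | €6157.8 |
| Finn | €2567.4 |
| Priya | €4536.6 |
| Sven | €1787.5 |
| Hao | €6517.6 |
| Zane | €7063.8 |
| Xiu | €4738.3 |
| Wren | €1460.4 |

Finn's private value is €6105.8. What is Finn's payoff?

€0

Highest bid: Zane at €7063.8, so Zane wins.
Second-highest bid: Hao at €6517.6 — that is the price the winner pays.
Finn did not win, so Finn pays nothing and receives nothing: payoff €0.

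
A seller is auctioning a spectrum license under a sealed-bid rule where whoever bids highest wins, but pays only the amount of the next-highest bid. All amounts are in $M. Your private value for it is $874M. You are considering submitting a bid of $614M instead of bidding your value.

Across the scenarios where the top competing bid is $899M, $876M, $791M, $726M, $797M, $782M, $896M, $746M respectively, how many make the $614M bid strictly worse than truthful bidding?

The deviation hurts exactly when the highest competing bid lies strictly between $614M and $874M — underbidding then forfeits a profitable win.
$899M: above both → same outcome either way.
$876M: above both → same outcome either way.
$791M: inside the interval → strictly worse (loss $83M).
$726M: inside the interval → strictly worse (loss $148M).
$797M: inside the interval → strictly worse (loss $77M).
$782M: inside the interval → strictly worse (loss $92M).
$896M: above both → same outcome either way.
$746M: inside the interval → strictly worse (loss $128M).
Count: 5.

5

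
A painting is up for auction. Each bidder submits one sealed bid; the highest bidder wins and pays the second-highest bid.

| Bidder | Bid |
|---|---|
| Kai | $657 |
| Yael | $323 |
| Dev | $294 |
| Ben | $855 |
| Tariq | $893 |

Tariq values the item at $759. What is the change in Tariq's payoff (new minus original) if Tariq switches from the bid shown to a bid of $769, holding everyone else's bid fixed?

The highest bid among the other bidders is $855; Tariq's bid doesn't change that.
Original bid $893: Tariq is highest, pays the top rival bid $855; payoff $759 − $855 = −$96.
Alternative bid $769: Tariq is not highest (top rival bid is $855); payoff $0.
Change in payoff = $0 − (−$96) = $96.

$96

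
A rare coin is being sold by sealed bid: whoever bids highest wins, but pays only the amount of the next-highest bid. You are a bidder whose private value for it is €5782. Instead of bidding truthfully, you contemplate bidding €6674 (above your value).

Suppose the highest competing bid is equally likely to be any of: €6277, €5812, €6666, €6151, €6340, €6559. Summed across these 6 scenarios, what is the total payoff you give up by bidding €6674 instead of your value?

€3113

The deviation costs you only when the competing bid falls strictly between €5782 and €6674; elsewhere both bids give the same outcome.
€6277: truthful payoff €0, deviation payoff −€495 → loss €495.
€5812: truthful payoff €0, deviation payoff −€30 → loss €30.
€6666: truthful payoff €0, deviation payoff −€884 → loss €884.
€6151: truthful payoff €0, deviation payoff −€369 → loss €369.
€6340: truthful payoff €0, deviation payoff −€558 → loss €558.
€6559: truthful payoff €0, deviation payoff −€777 → loss €777.
Total loss = €495 + €30 + €884 + €369 + €558 + €777 = €3113.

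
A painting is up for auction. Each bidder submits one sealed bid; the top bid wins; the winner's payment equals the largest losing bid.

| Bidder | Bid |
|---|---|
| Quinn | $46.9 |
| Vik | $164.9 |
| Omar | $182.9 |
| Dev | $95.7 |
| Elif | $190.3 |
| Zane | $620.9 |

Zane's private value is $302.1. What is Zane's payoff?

Highest bid: Zane at $620.9, so Zane wins.
Second-highest bid: Elif at $190.3 — that is the price the winner pays.
Zane's payoff = value − price = $302.1 − $190.3 = $111.8.

$111.8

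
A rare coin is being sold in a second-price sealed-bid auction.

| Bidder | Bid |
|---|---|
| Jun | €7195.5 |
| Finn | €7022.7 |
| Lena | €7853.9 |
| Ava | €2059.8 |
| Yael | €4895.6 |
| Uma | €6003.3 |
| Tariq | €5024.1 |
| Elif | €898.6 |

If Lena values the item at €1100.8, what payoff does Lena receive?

Highest bid: Lena at €7853.9, so Lena wins.
Second-highest bid: Jun at €7195.5 — that is the price the winner pays.
Lena's payoff = value − price = €1100.8 − €7195.5 = −€6094.7.

−€6094.7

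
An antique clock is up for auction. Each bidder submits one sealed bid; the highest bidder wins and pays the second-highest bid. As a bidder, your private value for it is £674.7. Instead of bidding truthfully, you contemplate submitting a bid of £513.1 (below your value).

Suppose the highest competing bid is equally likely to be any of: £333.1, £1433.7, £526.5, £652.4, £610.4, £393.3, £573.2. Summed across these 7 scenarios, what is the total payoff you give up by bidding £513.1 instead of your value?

£336.3

The deviation costs you only when the competing bid falls strictly between £513.1 and £674.7; elsewhere both bids give the same outcome.
£333.1: outcomes coincide → loss £0.
£1433.7: outcomes coincide → loss £0.
£526.5: truthful payoff £148.2, deviation payoff £0 → loss £148.2.
£652.4: truthful payoff £22.3, deviation payoff £0 → loss £22.3.
£610.4: truthful payoff £64.3, deviation payoff £0 → loss £64.3.
£393.3: outcomes coincide → loss £0.
£573.2: truthful payoff £101.5, deviation payoff £0 → loss £101.5.
Total loss = £148.2 + £22.3 + £64.3 + £101.5 = £336.3.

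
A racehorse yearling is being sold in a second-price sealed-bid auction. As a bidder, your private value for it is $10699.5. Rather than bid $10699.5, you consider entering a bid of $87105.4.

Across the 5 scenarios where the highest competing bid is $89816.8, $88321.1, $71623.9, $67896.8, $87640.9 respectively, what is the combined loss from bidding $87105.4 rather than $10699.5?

The deviation costs you only when the competing bid falls strictly between $10699.5 and $87105.4; elsewhere both bids give the same outcome.
$89816.8: outcomes coincide → loss $0.
$88321.1: outcomes coincide → loss $0.
$71623.9: truthful payoff $0, deviation payoff −$60924.4 → loss $60924.4.
$67896.8: truthful payoff $0, deviation payoff −$57197.3 → loss $57197.3.
$87640.9: outcomes coincide → loss $0.
Total loss = $60924.4 + $57197.3 = $118121.7.

$118121.7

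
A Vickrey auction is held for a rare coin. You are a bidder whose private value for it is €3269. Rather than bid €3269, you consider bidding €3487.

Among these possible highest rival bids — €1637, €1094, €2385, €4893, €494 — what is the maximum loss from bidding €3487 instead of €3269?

€1637: same outcome either way → loss €0.
€1094: same outcome either way → loss €0.
€2385: same outcome either way → loss €0.
€4893: same outcome either way → loss €0.
€494: same outcome either way → loss €0.
Maximum loss: €0.

€0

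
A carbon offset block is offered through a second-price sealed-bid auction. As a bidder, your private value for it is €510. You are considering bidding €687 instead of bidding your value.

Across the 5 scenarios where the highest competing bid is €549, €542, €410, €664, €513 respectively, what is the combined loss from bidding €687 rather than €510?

The deviation costs you only when the competing bid falls strictly between €510 and €687; elsewhere both bids give the same outcome.
€549: truthful payoff €0, deviation payoff −€39 → loss €39.
€542: truthful payoff €0, deviation payoff −€32 → loss €32.
€410: outcomes coincide → loss €0.
€664: truthful payoff €0, deviation payoff −€154 → loss €154.
€513: truthful payoff €0, deviation payoff −€3 → loss €3.
Total loss = €39 + €32 + €154 + €3 = €228.

€228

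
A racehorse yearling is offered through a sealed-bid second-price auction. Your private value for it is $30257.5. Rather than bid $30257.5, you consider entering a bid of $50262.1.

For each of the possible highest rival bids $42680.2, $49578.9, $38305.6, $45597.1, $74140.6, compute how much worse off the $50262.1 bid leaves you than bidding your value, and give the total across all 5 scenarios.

The deviation costs you only when the competing bid falls strictly between $30257.5 and $50262.1; elsewhere both bids give the same outcome.
$42680.2: truthful payoff $0, deviation payoff −$12422.7 → loss $12422.7.
$49578.9: truthful payoff $0, deviation payoff −$19321.4 → loss $19321.4.
$38305.6: truthful payoff $0, deviation payoff −$8048.1 → loss $8048.1.
$45597.1: truthful payoff $0, deviation payoff −$15339.6 → loss $15339.6.
$74140.6: outcomes coincide → loss $0.
Total loss = $12422.7 + $19321.4 + $8048.1 + $15339.6 = $55131.8.

$55131.8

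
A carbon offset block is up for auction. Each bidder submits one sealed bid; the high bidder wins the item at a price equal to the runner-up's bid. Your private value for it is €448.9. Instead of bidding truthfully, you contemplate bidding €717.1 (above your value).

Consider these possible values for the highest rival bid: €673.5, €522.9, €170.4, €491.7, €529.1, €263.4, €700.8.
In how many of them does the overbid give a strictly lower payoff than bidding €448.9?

5

The deviation hurts exactly when the highest competing bid lies strictly between €448.9 and €717.1 — overbidding then wins at a price above your value.
€673.5: inside the interval → strictly worse (loss €224.6).
€522.9: inside the interval → strictly worse (loss €74).
€170.4: below both → same outcome either way.
€491.7: inside the interval → strictly worse (loss €42.8).
€529.1: inside the interval → strictly worse (loss €80.2).
€263.4: below both → same outcome either way.
€700.8: inside the interval → strictly worse (loss €251.9).
Count: 5.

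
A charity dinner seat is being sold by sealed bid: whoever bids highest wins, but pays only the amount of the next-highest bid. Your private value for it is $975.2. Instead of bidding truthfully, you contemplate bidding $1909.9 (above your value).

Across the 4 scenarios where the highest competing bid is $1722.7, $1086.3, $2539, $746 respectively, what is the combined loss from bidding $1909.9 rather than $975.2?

$858.6

The deviation costs you only when the competing bid falls strictly between $975.2 and $1909.9; elsewhere both bids give the same outcome.
$1722.7: truthful payoff $0, deviation payoff −$747.5 → loss $747.5.
$1086.3: truthful payoff $0, deviation payoff −$111.1 → loss $111.1.
$2539: outcomes coincide → loss $0.
$746: outcomes coincide → loss $0.
Total loss = $747.5 + $111.1 = $858.6.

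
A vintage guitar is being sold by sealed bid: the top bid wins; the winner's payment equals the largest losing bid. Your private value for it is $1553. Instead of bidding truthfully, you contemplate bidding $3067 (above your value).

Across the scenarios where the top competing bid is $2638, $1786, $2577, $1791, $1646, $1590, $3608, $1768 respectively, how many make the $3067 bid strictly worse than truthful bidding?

The deviation hurts exactly when the highest competing bid lies strictly between $1553 and $3067 — overbidding then wins at a price above your value.
$2638: inside the interval → strictly worse (loss $1085).
$1786: inside the interval → strictly worse (loss $233).
$2577: inside the interval → strictly worse (loss $1024).
$1791: inside the interval → strictly worse (loss $238).
$1646: inside the interval → strictly worse (loss $93).
$1590: inside the interval → strictly worse (loss $37).
$3608: above both → same outcome either way.
$1768: inside the interval → strictly worse (loss $215).
Count: 7.

7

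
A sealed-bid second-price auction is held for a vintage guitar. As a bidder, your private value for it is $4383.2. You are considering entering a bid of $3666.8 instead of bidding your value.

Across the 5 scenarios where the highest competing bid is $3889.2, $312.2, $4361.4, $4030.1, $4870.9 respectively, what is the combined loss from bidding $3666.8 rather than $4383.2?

$868.9

The deviation costs you only when the competing bid falls strictly between $3666.8 and $4383.2; elsewhere both bids give the same outcome.
$3889.2: truthful payoff $494, deviation payoff $0 → loss $494.
$312.2: outcomes coincide → loss $0.
$4361.4: truthful payoff $21.8, deviation payoff $0 → loss $21.8.
$4030.1: truthful payoff $353.1, deviation payoff $0 → loss $353.1.
$4870.9: outcomes coincide → loss $0.
Total loss = $494 + $21.8 + $353.1 = $868.9.
Truthful bidding weakly dominates here: raising your bid can only win items priced above your value, and lowering it can only forfeit items priced below.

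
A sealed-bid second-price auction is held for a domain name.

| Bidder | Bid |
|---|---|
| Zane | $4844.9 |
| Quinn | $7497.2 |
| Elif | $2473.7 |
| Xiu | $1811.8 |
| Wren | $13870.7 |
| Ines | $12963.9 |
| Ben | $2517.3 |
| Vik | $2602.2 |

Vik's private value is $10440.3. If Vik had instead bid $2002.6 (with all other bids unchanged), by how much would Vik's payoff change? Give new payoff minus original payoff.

$0

The highest bid among the other bidders is $13870.7; Vik's bid doesn't change that.
Original bid $2602.2: Vik is not highest (top rival bid is $13870.7); payoff $0.
Alternative bid $2002.6: Vik is not highest (top rival bid is $13870.7); payoff $0.
Change in payoff = $0 − ($0) = $0.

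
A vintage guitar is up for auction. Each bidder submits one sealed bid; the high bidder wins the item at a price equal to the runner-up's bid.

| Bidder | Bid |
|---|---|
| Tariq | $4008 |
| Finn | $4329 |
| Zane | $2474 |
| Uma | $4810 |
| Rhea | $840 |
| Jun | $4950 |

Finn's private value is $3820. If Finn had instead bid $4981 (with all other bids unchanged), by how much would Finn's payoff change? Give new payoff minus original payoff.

−$1130

The highest bid among the other bidders is $4950; Finn's bid doesn't change that.
Original bid $4329: Finn is not highest (top rival bid is $4950); payoff $0.
Alternative bid $4981: Finn is highest, pays the top rival bid $4950; payoff $3820 − $4950 = −$1130.
Change in payoff = −$1130 − ($0) = −$1130.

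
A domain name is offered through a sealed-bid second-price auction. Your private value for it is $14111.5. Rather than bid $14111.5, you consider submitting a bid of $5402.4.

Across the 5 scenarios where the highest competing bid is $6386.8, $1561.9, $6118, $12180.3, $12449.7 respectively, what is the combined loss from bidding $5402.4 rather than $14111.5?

The deviation costs you only when the competing bid falls strictly between $5402.4 and $14111.5; elsewhere both bids give the same outcome.
$6386.8: truthful payoff $7724.7, deviation payoff $0 → loss $7724.7.
$1561.9: outcomes coincide → loss $0.
$6118: truthful payoff $7993.5, deviation payoff $0 → loss $7993.5.
$12180.3: truthful payoff $1931.2, deviation payoff $0 → loss $1931.2.
$12449.7: truthful payoff $1661.8, deviation payoff $0 → loss $1661.8.
Total loss = $7724.7 + $7993.5 + $1931.2 + $1661.8 = $19311.2.
In a second-price auction your bid sets only whether you win, not what you pay, so bidding your true value is weakly dominant.

$19311.2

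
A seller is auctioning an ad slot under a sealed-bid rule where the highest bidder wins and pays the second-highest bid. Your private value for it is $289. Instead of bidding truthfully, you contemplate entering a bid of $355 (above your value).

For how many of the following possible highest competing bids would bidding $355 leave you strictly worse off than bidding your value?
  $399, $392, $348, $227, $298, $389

2

The deviation hurts exactly when the highest competing bid lies strictly between $289 and $355 — overbidding then wins at a price above your value.
$399: above both → same outcome either way.
$392: above both → same outcome either way.
$348: inside the interval → strictly worse (loss $59).
$227: below both → same outcome either way.
$298: inside the interval → strictly worse (loss $9).
$389: above both → same outcome either way.
Count: 2.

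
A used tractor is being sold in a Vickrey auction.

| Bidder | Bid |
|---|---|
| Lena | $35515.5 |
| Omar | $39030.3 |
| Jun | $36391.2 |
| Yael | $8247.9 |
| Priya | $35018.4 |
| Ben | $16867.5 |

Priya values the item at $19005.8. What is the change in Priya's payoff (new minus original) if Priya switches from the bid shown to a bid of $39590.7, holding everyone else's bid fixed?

−$20024.5

The highest bid among the other bidders is $39030.3; Priya's bid doesn't change that.
Original bid $35018.4: Priya is not highest (top rival bid is $39030.3); payoff $0.
Alternative bid $39590.7: Priya is highest, pays the top rival bid $39030.3; payoff $19005.8 − $39030.3 = −$20024.5.
Change in payoff = −$20024.5 − ($0) = −$20024.5.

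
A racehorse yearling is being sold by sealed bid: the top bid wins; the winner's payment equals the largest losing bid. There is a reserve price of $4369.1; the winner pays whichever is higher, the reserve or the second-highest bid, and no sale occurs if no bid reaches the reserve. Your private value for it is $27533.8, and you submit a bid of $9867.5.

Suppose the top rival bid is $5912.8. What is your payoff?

Your bid $9867.5 is the highest and exceeds the reserve.
Price = max(second-highest bid, reserve) = max($5912.8, $4369.1) = $5912.8.
Payoff = $27533.8 − $5912.8 = $21621.

$21621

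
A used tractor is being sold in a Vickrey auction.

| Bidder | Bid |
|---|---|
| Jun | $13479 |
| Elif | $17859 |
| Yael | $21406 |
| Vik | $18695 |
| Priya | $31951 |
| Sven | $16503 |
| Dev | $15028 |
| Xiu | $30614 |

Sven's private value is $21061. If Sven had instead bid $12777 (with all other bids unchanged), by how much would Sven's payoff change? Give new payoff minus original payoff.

$0

The highest bid among the other bidders is $31951; Sven's bid doesn't change that.
Original bid $16503: Sven is not highest (top rival bid is $31951); payoff $0.
Alternative bid $12777: Sven is not highest (top rival bid is $31951); payoff $0.
Change in payoff = $0 − ($0) = $0.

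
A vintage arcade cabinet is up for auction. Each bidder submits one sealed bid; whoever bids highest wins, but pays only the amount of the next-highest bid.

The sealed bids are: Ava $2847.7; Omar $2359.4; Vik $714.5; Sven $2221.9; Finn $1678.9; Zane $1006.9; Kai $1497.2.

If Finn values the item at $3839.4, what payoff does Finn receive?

$0

Highest bid: Ava at $2847.7, so Ava wins.
Second-highest bid: Omar at $2359.4 — that is the price the winner pays.
Finn did not win, so Finn pays nothing and receives nothing: payoff $0.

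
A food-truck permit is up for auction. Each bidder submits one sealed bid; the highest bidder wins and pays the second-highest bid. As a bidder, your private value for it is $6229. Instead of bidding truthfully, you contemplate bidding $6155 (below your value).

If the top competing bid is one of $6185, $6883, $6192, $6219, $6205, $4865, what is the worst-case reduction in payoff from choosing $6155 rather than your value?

$6185: truthful gives $44, deviation gives $0 → loss $44.
$6883: same outcome either way → loss $0.
$6192: truthful gives $37, deviation gives $0 → loss $37.
$6219: truthful gives $10, deviation gives $0 → loss $10.
$6205: truthful gives $24, deviation gives $0 → loss $24.
$4865: same outcome either way → loss $0.
Maximum loss: $44.

$44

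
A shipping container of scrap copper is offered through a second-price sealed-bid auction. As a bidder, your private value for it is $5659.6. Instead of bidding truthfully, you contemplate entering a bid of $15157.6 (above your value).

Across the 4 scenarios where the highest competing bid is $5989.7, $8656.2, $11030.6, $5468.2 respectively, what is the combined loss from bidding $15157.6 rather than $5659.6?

The deviation costs you only when the competing bid falls strictly between $5659.6 and $15157.6; elsewhere both bids give the same outcome.
$5989.7: truthful payoff $0, deviation payoff −$330.1 → loss $330.1.
$8656.2: truthful payoff $0, deviation payoff −$2996.6 → loss $2996.6.
$11030.6: truthful payoff $0, deviation payoff −$5371 → loss $5371.
$5468.2: outcomes coincide → loss $0.
Total loss = $330.1 + $2996.6 + $5371 = $8697.7.
Truthful bidding weakly dominates here: raising your bid can only win items priced above your value, and lowering it can only forfeit items priced below.

$8697.7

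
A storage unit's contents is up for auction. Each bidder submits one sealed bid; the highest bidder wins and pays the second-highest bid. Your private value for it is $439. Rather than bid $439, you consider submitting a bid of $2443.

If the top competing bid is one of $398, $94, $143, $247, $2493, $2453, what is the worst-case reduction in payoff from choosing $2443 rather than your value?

$0

$398: same outcome either way → loss $0.
$94: same outcome either way → loss $0.
$143: same outcome either way → loss $0.
$247: same outcome either way → loss $0.
$2493: same outcome either way → loss $0.
$2453: same outcome either way → loss $0.
Maximum loss: $0.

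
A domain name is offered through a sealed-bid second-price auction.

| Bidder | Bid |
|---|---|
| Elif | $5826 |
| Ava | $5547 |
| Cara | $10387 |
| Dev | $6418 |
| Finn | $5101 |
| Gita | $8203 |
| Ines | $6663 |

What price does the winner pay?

Highest bid: Cara at $10387, so Cara wins.
Second-highest bid: Gita at $8203 — that is the price the winner pays.

$8203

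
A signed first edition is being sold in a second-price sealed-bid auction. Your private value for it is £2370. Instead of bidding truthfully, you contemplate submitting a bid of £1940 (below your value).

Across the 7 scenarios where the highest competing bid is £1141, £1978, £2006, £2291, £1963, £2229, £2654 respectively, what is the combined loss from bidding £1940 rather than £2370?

£1383

The deviation costs you only when the competing bid falls strictly between £1940 and £2370; elsewhere both bids give the same outcome.
£1141: outcomes coincide → loss £0.
£1978: truthful payoff £392, deviation payoff £0 → loss £392.
£2006: truthful payoff £364, deviation payoff £0 → loss £364.
£2291: truthful payoff £79, deviation payoff £0 → loss £79.
£1963: truthful payoff £407, deviation payoff £0 → loss £407.
£2229: truthful payoff £141, deviation payoff £0 → loss £141.
£2654: outcomes coincide → loss £0.
Total loss = £392 + £364 + £79 + £407 + £141 = £1383.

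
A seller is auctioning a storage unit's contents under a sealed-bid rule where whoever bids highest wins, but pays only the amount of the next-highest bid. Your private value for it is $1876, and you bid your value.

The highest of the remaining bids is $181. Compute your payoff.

$1695

Your bid $1876 exceeds the highest competing bid $181, so you win.
In a second-price auction the winner pays the second-highest bid, $181.
Payoff = value − price = $1876 − $181 = $1695.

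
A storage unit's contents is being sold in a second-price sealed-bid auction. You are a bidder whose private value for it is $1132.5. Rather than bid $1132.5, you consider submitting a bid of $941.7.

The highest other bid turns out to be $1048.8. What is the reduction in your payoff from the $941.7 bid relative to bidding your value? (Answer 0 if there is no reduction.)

Bidding your value $1132.5: you win (since $1132.5 > $1048.8) and pay $1048.8. Payoff $83.7.
Bidding $941.7: you lose. Payoff $0.
The competing bid $1048.8 lies between your shaded bid and your value, so underbidding forfeits an item you could have won at a profitable price.
Loss from deviating = $83.7 − ($0) = $83.7.

$83.7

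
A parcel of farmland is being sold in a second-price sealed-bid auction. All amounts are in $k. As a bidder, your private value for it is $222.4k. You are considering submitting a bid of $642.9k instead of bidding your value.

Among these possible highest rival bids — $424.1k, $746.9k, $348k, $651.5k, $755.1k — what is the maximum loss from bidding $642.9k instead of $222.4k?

$201.7k

$424.1k: truthful gives $0k, deviation gives −$201.7k → loss $201.7k.
$746.9k: same outcome either way → loss $0k.
$348k: truthful gives $0k, deviation gives −$125.6k → loss $125.6k.
$651.5k: same outcome either way → loss $0k.
$755.1k: same outcome either way → loss $0k.
Maximum loss: $201.7k.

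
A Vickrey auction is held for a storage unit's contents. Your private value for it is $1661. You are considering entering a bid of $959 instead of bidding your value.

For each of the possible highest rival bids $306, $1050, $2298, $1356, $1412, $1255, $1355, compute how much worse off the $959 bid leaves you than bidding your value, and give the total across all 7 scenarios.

$1877

The deviation costs you only when the competing bid falls strictly between $959 and $1661; elsewhere both bids give the same outcome.
$306: outcomes coincide → loss $0.
$1050: truthful payoff $611, deviation payoff $0 → loss $611.
$2298: outcomes coincide → loss $0.
$1356: truthful payoff $305, deviation payoff $0 → loss $305.
$1412: truthful payoff $249, deviation payoff $0 → loss $249.
$1255: truthful payoff $406, deviation payoff $0 → loss $406.
$1355: truthful payoff $306, deviation payoff $0 → loss $306.
Total loss = $611 + $305 + $249 + $406 + $306 = $1877.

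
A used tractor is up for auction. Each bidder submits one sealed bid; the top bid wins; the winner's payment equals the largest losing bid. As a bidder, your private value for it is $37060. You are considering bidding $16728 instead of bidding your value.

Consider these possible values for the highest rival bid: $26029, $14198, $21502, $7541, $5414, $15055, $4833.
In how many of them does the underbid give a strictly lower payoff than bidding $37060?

2

The deviation hurts exactly when the highest competing bid lies strictly between $16728 and $37060 — underbidding then forfeits a profitable win.
$26029: inside the interval → strictly worse (loss $11031).
$14198: below both → same outcome either way.
$21502: inside the interval → strictly worse (loss $15558).
$7541: below both → same outcome either way.
$5414: below both → same outcome either way.
$15055: below both → same outcome either way.
$4833: below both → same outcome either way.
Count: 2.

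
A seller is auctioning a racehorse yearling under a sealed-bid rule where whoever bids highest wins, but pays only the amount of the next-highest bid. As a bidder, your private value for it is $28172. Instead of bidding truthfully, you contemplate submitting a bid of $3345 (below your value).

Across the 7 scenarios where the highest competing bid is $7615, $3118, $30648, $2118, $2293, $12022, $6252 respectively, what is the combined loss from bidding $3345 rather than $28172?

The deviation costs you only when the competing bid falls strictly between $3345 and $28172; elsewhere both bids give the same outcome.
$7615: truthful payoff $20557, deviation payoff $0 → loss $20557.
$3118: outcomes coincide → loss $0.
$30648: outcomes coincide → loss $0.
$2118: outcomes coincide → loss $0.
$2293: outcomes coincide → loss $0.
$12022: truthful payoff $16150, deviation payoff $0 → loss $16150.
$6252: truthful payoff $21920, deviation payoff $0 → loss $21920.
Total loss = $20557 + $16150 + $21920 = $58627.

$58627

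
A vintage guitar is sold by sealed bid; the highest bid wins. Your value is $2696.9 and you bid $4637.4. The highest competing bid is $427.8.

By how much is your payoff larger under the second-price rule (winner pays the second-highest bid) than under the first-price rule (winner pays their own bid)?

You have the highest bid, so you win under either rule.
Second-price: pay $427.8 → payoff $2269.1.
First-price: pay your own bid $4637.4 → payoff −$1940.5.
Difference = $2269.1 − (−$1940.5) = $4209.6.

$4209.6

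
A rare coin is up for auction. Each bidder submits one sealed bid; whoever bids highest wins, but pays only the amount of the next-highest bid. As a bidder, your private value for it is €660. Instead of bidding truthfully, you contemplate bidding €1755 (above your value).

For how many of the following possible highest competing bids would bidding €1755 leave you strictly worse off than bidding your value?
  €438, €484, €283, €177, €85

0

The deviation hurts exactly when the highest competing bid lies strictly between €660 and €1755 — overbidding then wins at a price above your value.
€438: below both → same outcome either way.
€484: below both → same outcome either way.
€283: below both → same outcome either way.
€177: below both → same outcome either way.
€85: below both → same outcome either way.
Count: 0.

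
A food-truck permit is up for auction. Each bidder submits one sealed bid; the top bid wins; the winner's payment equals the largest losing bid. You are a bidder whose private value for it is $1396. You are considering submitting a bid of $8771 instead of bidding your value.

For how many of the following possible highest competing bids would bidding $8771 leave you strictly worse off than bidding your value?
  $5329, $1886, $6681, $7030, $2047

The deviation hurts exactly when the highest competing bid lies strictly between $1396 and $8771 — overbidding then wins at a price above your value.
$5329: inside the interval → strictly worse (loss $3933).
$1886: inside the interval → strictly worse (loss $490).
$6681: inside the interval → strictly worse (loss $5285).
$7030: inside the interval → strictly worse (loss $5634).
$2047: inside the interval → strictly worse (loss $651).
Count: 5.

5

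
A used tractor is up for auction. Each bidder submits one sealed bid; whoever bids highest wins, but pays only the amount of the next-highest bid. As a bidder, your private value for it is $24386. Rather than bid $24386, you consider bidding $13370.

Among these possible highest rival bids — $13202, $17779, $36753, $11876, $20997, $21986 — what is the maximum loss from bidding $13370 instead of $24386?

$6607

$13202: same outcome either way → loss $0.
$17779: truthful gives $6607, deviation gives $0 → loss $6607.
$36753: same outcome either way → loss $0.
$11876: same outcome either way → loss $0.
$20997: truthful gives $3389, deviation gives $0 → loss $3389.
$21986: truthful gives $2400, deviation gives $0 → loss $2400.
Maximum loss: $6607.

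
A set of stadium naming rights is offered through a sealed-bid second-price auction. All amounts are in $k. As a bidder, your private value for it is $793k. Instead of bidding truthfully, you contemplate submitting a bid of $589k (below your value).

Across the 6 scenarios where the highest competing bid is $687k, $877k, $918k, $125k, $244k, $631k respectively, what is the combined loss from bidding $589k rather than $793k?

$268k

The deviation costs you only when the competing bid falls strictly between $589k and $793k; elsewhere both bids give the same outcome.
$687k: truthful payoff $106k, deviation payoff $0k → loss $106k.
$877k: outcomes coincide → loss $0k.
$918k: outcomes coincide → loss $0k.
$125k: outcomes coincide → loss $0k.
$244k: outcomes coincide → loss $0k.
$631k: truthful payoff $162k, deviation payoff $0k → loss $162k.
Total loss = $106k + $162k = $268k.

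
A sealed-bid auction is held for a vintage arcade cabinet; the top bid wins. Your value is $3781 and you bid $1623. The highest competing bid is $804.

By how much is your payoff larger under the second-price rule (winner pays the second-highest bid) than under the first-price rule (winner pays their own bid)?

You have the highest bid, so you win under either rule.
Second-price: pay $804 → payoff $2977.
First-price: pay your own bid $1623 → payoff $2158.
Difference = $2977 − ($2158) = $819.

$819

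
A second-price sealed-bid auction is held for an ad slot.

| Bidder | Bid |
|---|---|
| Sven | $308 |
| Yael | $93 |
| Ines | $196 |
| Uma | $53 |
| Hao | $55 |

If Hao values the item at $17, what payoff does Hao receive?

Highest bid: Sven at $308, so Sven wins.
Second-highest bid: Ines at $196 — that is the price the winner pays.
Hao did not win, so Hao pays nothing and receives nothing: payoff $0.

$0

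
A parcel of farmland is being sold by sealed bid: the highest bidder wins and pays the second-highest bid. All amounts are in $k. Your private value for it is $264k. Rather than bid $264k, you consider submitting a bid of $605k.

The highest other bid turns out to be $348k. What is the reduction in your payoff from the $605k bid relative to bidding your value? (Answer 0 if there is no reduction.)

Bidding your value $264k: you lose (since $264k < $348k). Payoff $0k.
Bidding $605k: you win and pay $348k. Payoff $264k − $348k = −$84k.
The competing bid $348k lies between your value and your inflated bid, so overbidding wins an item priced above your value.
Loss from deviating = $0k − (−$84k) = $84k.

$84k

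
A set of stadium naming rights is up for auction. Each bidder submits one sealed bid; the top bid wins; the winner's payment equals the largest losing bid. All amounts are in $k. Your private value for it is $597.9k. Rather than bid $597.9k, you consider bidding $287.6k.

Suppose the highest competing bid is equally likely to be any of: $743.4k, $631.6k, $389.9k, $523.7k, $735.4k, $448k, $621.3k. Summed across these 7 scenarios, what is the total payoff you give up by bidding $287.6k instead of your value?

$432.1k

The deviation costs you only when the competing bid falls strictly between $287.6k and $597.9k; elsewhere both bids give the same outcome.
$743.4k: outcomes coincide → loss $0k.
$631.6k: outcomes coincide → loss $0k.
$389.9k: truthful payoff $208k, deviation payoff $0k → loss $208k.
$523.7k: truthful payoff $74.2k, deviation payoff $0k → loss $74.2k.
$735.4k: outcomes coincide → loss $0k.
$448k: truthful payoff $149.9k, deviation payoff $0k → loss $149.9k.
$621.3k: outcomes coincide → loss $0k.
Total loss = $208k + $74.2k + $149.9k = $432.1k.
Truthful bidding weakly dominates here: raising your bid can only win items priced above your value, and lowering it can only forfeit items priced below.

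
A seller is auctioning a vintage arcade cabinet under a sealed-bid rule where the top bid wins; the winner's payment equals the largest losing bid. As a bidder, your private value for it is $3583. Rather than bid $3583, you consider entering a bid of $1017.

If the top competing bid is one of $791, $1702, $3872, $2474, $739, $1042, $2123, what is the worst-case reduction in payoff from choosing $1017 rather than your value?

$791: same outcome either way → loss $0.
$1702: truthful gives $1881, deviation gives $0 → loss $1881.
$3872: same outcome either way → loss $0.
$2474: truthful gives $1109, deviation gives $0 → loss $1109.
$739: same outcome either way → loss $0.
$1042: truthful gives $2541, deviation gives $0 → loss $2541.
$2123: truthful gives $1460, deviation gives $0 → loss $1460.
Maximum loss: $2541.

$2541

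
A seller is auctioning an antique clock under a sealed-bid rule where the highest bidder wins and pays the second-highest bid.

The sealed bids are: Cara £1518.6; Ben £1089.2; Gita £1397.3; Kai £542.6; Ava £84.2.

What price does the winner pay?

Highest bid: Cara at £1518.6, so Cara wins.
Second-highest bid: Gita at £1397.3 — that is the price the winner pays.

£1397.3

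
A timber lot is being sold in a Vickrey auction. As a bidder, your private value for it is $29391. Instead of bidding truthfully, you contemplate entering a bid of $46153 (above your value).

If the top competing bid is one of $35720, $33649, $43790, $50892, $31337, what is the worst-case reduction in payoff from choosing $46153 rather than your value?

$14399

$35720: truthful gives $0, deviation gives −$6329 → loss $6329.
$33649: truthful gives $0, deviation gives −$4258 → loss $4258.
$43790: truthful gives $0, deviation gives −$14399 → loss $14399.
$50892: same outcome either way → loss $0.
$31337: truthful gives $0, deviation gives −$1946 → loss $1946.
Maximum loss: $14399.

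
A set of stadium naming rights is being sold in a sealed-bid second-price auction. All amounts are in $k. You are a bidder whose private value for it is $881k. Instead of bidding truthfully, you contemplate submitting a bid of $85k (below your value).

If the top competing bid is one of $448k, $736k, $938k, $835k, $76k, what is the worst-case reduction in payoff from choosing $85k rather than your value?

$433k

$448k: truthful gives $433k, deviation gives $0k → loss $433k.
$736k: truthful gives $145k, deviation gives $0k → loss $145k.
$938k: same outcome either way → loss $0k.
$835k: truthful gives $46k, deviation gives $0k → loss $46k.
$76k: same outcome either way → loss $0k.
Maximum loss: $433k.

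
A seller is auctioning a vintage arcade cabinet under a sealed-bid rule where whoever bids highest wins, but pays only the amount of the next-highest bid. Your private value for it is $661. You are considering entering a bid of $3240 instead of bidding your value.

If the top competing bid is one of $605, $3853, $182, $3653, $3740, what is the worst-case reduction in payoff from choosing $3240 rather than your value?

$605: same outcome either way → loss $0.
$3853: same outcome either way → loss $0.
$182: same outcome either way → loss $0.
$3653: same outcome either way → loss $0.
$3740: same outcome either way → loss $0.
Maximum loss: $0.

$0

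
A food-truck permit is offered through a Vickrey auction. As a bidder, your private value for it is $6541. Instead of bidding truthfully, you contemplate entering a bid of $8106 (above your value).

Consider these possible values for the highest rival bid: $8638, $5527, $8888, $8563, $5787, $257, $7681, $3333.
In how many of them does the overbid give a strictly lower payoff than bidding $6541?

1

The deviation hurts exactly when the highest competing bid lies strictly between $6541 and $8106 — overbidding then wins at a price above your value.
$8638: above both → same outcome either way.
$5527: below both → same outcome either way.
$8888: above both → same outcome either way.
$8563: above both → same outcome either way.
$5787: below both → same outcome either way.
$257: below both → same outcome either way.
$7681: inside the interval → strictly worse (loss $1140).
$3333: below both → same outcome either way.
Count: 1.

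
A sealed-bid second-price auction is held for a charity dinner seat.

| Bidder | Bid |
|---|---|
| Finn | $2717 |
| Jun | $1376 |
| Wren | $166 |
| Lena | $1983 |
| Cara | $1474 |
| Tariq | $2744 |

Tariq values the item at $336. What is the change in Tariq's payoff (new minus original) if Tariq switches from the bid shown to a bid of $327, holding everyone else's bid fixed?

$2381

The highest bid among the other bidders is $2717; Tariq's bid doesn't change that.
Original bid $2744: Tariq is highest, pays the top rival bid $2717; payoff $336 − $2717 = −$2381.
Alternative bid $327: Tariq is not highest (top rival bid is $2717); payoff $0.
Change in payoff = $0 − (−$2381) = $2381.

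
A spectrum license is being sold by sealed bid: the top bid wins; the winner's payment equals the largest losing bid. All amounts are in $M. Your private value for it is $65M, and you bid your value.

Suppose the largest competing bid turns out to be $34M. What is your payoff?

$31M

Your bid $65M exceeds the highest competing bid $34M, so you win.
In a second-price auction the winner pays the second-highest bid, $34M.
Payoff = value − price = $65M − $34M = $31M.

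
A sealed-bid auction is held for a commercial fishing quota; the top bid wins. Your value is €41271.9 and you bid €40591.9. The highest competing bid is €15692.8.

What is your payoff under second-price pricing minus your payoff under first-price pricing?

€24899.1

You have the highest bid, so you win under either rule.
Second-price: pay €15692.8 → payoff €25579.1.
First-price: pay your own bid €40591.9 → payoff €680.
Difference = €25579.1 − (€680) = €24899.1.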